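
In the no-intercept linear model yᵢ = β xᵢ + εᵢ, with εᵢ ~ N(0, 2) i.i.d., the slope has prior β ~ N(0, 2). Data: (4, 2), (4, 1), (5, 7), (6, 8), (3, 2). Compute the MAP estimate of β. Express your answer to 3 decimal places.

β̂_MAP = 0.981

log p(β | y) = −Σ(yᵢ − βxᵢ)²/(2·2) − β²/(2·2) + const.
Setting the derivative to zero: Σxᵢ(yᵢ − βxᵢ)/2 − β/2 = 0, so β = Σxᵢyᵢ / (Σxᵢ² + σ²/τ²).
Σxᵢyᵢ = 4·2 + 4·1 + 5·7 + 6·8 + 3·2 = 101; Σxᵢ² = 102; σ²/τ² = 1.
β̂_MAP = 101 / (102 + 1) = 101/103 ≈ 0.981.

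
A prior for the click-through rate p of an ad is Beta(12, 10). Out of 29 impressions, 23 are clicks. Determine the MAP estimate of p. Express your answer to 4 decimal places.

Prior: Beta(12, 10).
Data: 23 successes in 29 trials. The binomial likelihood contributes p^23(1−p)^6, so the posterior is Beta(12+23, 10+6) = Beta(35, 16).
For Beta(a, b) with a, b > 1 the mode is (a−1)/(a+b−2) = 34/49 ≈ 0.6939.

p̂_MAP = 0.6939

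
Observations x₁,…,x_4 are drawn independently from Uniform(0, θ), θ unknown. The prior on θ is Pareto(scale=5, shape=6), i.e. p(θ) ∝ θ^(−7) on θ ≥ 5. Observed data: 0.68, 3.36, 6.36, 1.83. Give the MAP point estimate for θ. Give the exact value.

The Uniform(0, θ) likelihood is θ^(−n) for θ ≥ max(xᵢ), zero otherwise. Here max(xᵢ) = 6.36.
Posterior ∝ θ^(−7) · θ^(−4) = θ^(−11) on θ ≥ max(5, 6.36) = 6.36.
This density is strictly decreasing in θ, so the posterior mode lies at the lower boundary of the support.

θ̂_MAP = 6.36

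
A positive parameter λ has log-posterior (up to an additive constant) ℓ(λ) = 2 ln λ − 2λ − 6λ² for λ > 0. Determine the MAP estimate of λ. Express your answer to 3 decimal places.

ℓ'(λ) = 2/λ − 2 − 12λ. Setting this to zero and multiplying by λ: 12λ² + 2λ − 2 = 0.
λ = (−2 + √(2² + 4·12·2)) / (2·12) = (−2 + √100) / 24 = (−2 + 10)/24 = 1/3.
ℓ''(λ) = −2/λ² − 12 < 0, confirming a maximum.

λ̂_MAP = 0.333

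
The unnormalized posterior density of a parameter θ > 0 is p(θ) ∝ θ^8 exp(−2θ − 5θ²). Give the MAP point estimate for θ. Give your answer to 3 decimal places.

ℓ'(θ) = 8/θ − 2 − 10θ. Setting this to zero and multiplying by θ: 10θ² + 2θ − 8 = 0.
θ = (−2 + √(2² + 4·10·8)) / (2·10) = (−2 + √324) / 20 = (−2 + 18)/20 = 4/5.
ℓ''(θ) = −8/θ² − 10 < 0, confirming a maximum.

θ̂_MAP = 0.800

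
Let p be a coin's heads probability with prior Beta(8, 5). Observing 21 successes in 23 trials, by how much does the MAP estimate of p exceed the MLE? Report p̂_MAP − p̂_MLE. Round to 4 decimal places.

Posterior is Beta(29, 7); MAP = (29−1)/(36−2) = 28/34 ≈ 0.82353.
MLE ignores the prior: p̂_MLE = k/n = 21/23 ≈ 0.91304.
Difference = 28/34 − 21/23 = -35/391 ≈ -0.0895.

MAP − MLE = -0.0895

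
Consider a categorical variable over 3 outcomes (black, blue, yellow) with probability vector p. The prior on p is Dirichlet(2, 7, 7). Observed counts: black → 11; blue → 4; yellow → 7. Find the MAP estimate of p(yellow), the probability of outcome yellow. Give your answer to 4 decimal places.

MAP estimate of p(yellow) = 0.3714

The posterior is Dirichlet(αᵢ + nᵢ) = Dirichlet(13, 11, 14).
For a Dirichlet(a₁,…,a_K) with all aᵢ > 1, the mode has j-th component (aⱼ − 1)/(Σaᵢ − K).
Here Σaᵢ = 38 and K = 3, so p(yellow) = (14 − 1)/(38 − 3) = 13/35 ≈ 0.3714.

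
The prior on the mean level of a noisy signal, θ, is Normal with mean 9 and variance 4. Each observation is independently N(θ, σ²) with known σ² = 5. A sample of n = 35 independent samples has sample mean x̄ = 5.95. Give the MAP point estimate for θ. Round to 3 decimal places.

n = 35, x̄ = 5.95.
For a Normal prior and Normal likelihood with known variance, the posterior is Normal; its mode equals its mean, the precision-weighted average.
Prior precision 1/σ₀² = 1/4 = 0.25; data precision n/σ² = 35/5 = 7.
θ̂ = (0.25·9 + 7·5.95) / (0.25 + 7) = 43.9/7.25 = 878/145 ≈ 6.055.

θ̂_MAP = 6.055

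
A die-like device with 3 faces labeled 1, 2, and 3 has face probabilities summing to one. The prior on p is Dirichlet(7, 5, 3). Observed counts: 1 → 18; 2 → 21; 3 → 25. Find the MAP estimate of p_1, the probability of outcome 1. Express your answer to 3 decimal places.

MAP estimate: 0.316

The posterior is Dirichlet(αᵢ + nᵢ) = Dirichlet(25, 26, 28).
For a Dirichlet(a₁,…,a_K) with all aᵢ > 1, the mode has j-th component (aⱼ − 1)/(Σaᵢ − K).
Here Σaᵢ = 79 and K = 3, so p_1 = (25 − 1)/(79 − 3) = 24/76 ≈ 0.316.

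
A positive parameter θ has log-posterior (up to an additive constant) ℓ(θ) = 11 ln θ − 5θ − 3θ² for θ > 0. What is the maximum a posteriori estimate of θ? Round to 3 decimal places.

ℓ'(θ) = 11/θ − 5 − 6θ. Setting this to zero and multiplying by θ: 6θ² + 5θ − 11 = 0.
θ = (−5 + √(5² + 4·6·11)) / (2·6) = (−5 + √289) / 12 = (−5 + 17)/12 = 1.
ℓ''(θ) = −11/θ² − 6 < 0, confirming a maximum.

θ̂_MAP = 1.000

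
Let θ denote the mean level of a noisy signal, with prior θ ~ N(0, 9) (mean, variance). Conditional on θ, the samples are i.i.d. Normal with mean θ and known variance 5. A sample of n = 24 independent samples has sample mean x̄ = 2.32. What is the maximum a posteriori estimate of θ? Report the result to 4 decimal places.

n = 24, x̄ = 2.32.
For a Normal prior and Normal likelihood with known variance, the posterior is Normal; its mode equals its mean, the precision-weighted average.
Prior precision 1/σ₀² = 1/9; data precision n/σ² = 24/5 = 4.8.
θ̂ = ((1/9)·0 + 4.8·2.32) / (1/9 + 4.8) = 11.136/(221/45) = 12528/5525 ≈ 2.2675.

θ̂_MAP = 2.2675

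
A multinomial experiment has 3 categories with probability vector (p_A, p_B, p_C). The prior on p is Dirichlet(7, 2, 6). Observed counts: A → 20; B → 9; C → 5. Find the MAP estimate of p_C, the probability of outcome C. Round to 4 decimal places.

MAP estimate of p_C = 0.2174

The posterior is Dirichlet(αᵢ + nᵢ) = Dirichlet(27, 11, 11).
For a Dirichlet(a₁,…,a_K) with all aᵢ > 1, the mode has j-th component (aⱼ − 1)/(Σaᵢ − K).
Here Σaᵢ = 49 and K = 3, so p_C = (11 − 1)/(49 − 3) = 10/46 ≈ 0.2174.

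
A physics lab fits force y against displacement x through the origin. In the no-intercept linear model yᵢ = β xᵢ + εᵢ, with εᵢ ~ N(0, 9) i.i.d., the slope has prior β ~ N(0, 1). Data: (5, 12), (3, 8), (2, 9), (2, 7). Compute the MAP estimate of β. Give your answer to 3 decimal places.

log p(β | y) = −Σ(yᵢ − βxᵢ)²/(2·9) − β²/(2·1) + const.
Setting the derivative to zero: Σxᵢ(yᵢ − βxᵢ)/9 − β/1 = 0, so β = Σxᵢyᵢ / (Σxᵢ² + σ²/τ²).
Σxᵢyᵢ = 5·12 + 3·8 + 2·9 + 2·7 = 116; Σxᵢ² = 42; σ²/τ² = 9.
β̂_MAP = 116 / (42 + 9) = 116/51 ≈ 2.275.

β̂_MAP = 2.275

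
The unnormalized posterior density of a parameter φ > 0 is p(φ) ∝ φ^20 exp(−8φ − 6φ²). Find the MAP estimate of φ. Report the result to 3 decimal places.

ℓ'(φ) = 20/φ − 8 − 12φ. Setting this to zero and multiplying by φ: 12φ² + 8φ − 20 = 0.
φ = (−8 + √(8² + 4·12·20)) / (2·12) = (−8 + √1024) / 24 = (−8 + 32)/24 = 1.
ℓ''(φ) = −20/φ² − 12 < 0, confirming a maximum.

φ̂_MAP = 1.000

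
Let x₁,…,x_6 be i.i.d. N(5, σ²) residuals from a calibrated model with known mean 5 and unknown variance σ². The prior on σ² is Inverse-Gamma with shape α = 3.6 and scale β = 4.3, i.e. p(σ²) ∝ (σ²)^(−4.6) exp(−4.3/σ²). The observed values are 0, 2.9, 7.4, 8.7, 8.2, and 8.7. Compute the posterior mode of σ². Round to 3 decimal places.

σ̂²_MAP = 5.355

Sum of squared deviations about the known mean: SS = (0−5)² + (2.9−5)² + (7.4−5)² + (8.7−5)² + (8.2−5)² + (8.7−5)² = 72.79.
The Normal likelihood contributes (σ²)^(−n/2) exp(−SS/(2σ²)), so the posterior is Inverse-Gamma(α + n/2, β + SS/2) = Inverse-Gamma(6.6, 40.695).
The mode of Inverse-Gamma(a, b) is b/(a+1) = 40.695/7.6 ≈ 5.355.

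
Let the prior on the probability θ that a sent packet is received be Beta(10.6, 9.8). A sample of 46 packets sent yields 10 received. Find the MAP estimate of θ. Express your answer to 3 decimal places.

Prior: Beta(10.6, 9.8).
Data: 10 successes in 46 trials. The binomial likelihood contributes θ^10(1−θ)^36, so the posterior is Beta(10.6+10, 9.8+36) = Beta(20.6, 45.8).
For Beta(a, b) with a, b > 1 the mode is (a−1)/(a+b−2) = 19.6/64.4 ≈ 0.304.

θ̂_MAP = 0.304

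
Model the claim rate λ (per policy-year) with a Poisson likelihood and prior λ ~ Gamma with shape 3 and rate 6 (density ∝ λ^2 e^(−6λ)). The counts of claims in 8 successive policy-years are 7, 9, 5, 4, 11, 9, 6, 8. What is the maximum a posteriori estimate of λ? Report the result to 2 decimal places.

λ̂_MAP = 4.36

Σxᵢ = 7+9+5+4+11+9+6+8 = 59, with n = 8.
Posterior ∝ λ^2e^(−6λ) · λ^59e^(−8λ) = λ^61e^(−14λ), i.e. Gamma(shape=62, rate=14).
The mode of a Gamma(a, b) with a ≥ 1 (shape–rate) is (a−1)/b = 61/14 ≈ 4.36.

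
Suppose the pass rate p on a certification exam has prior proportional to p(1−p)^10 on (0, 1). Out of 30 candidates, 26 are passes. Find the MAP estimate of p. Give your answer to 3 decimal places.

p̂_MAP = 0.659

The prior density ∝ p(1−p)^10 is the kernel of Beta(2, 11).
Data: 26 successes in 30 trials. The binomial likelihood contributes p^26(1−p)^4, so the posterior is Beta(2+26, 11+4) = Beta(28, 15).
For Beta(a, b) with a, b > 1 the mode is (a−1)/(a+b−2) = 27/41 ≈ 0.659.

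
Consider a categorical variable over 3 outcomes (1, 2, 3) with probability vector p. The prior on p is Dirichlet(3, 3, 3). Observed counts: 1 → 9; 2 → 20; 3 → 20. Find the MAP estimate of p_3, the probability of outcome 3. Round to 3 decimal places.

The posterior is Dirichlet(αᵢ + nᵢ) = Dirichlet(12, 23, 23).
For a Dirichlet(a₁,…,a_K) with all aᵢ > 1, the mode has j-th component (aⱼ − 1)/(Σaᵢ − K).
Here Σaᵢ = 58 and K = 3, so p_3 = (23 − 1)/(58 − 3) = 22/55 ≈ 0.400.

MAP estimate: 0.400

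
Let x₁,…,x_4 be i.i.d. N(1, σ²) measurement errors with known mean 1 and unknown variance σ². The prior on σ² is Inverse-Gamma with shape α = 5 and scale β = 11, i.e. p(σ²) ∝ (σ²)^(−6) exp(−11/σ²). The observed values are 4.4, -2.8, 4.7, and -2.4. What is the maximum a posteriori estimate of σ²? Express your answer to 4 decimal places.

Sum of squared deviations about the known mean: SS = (4.4−1)² + (-2.8−1)² + (4.7−1)² + (-2.4−1)² = 51.25.
The Normal likelihood contributes (σ²)^(−n/2) exp(−SS/(2σ²)), so the posterior is Inverse-Gamma(α + n/2, β + SS/2) = Inverse-Gamma(7, 36.625).
The mode of Inverse-Gamma(a, b) is b/(a+1) = 36.625/8 ≈ 4.5781.

σ̂²_MAP = 4.5781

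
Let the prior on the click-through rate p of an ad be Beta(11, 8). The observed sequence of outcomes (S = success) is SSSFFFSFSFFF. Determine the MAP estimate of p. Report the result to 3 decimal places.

Prior: Beta(11, 8).
Data: 5 successes in 12 trials (from the sequence). The binomial likelihood contributes p^5(1−p)^7, so the posterior is Beta(11+5, 8+7) = Beta(16, 15).
For Beta(a, b) with a, b > 1 the mode is (a−1)/(a+b−2) = 15/29 ≈ 0.517.

p̂_MAP = 0.517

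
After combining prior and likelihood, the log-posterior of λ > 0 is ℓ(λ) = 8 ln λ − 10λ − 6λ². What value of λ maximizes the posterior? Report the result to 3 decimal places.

λ̂_MAP = 0.500

ℓ'(λ) = 8/λ − 10 − 12λ. Setting this to zero and multiplying by λ: 12λ² + 10λ − 8 = 0.
λ = (−10 + √(10² + 4·12·8)) / (2·12) = (−10 + √484) / 24 = (−10 + 22)/24 = 1/2.
ℓ''(λ) = −8/λ² − 12 < 0, confirming a maximum.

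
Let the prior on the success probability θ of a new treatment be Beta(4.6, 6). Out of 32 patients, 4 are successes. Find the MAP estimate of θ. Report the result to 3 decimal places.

θ̂_MAP = 0.187

Prior: Beta(4.6, 6).
Data: 4 successes in 32 trials. The binomial likelihood contributes θ^4(1−θ)^28, so the posterior is Beta(4.6+4, 6+28) = Beta(8.6, 34).
For Beta(a, b) with a, b > 1 the mode is (a−1)/(a+b−2) = 7.6/40.6 ≈ 0.187.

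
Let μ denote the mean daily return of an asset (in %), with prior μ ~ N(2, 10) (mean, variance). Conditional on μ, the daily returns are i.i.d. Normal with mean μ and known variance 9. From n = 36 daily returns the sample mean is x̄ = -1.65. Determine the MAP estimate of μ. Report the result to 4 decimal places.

n = 36, x̄ = -1.65.
For a Normal prior and Normal likelihood with known variance, the posterior is Normal; its mode equals its mean, the precision-weighted average.
Prior precision 1/σ₀² = 1/10 = 0.1; data precision n/σ² = 36/9 = 4.
μ̂ = (0.1·2 + 4·(-1.65)) / (0.1 + 4) = (-6.4)/4.1 = -64/41 ≈ -1.5610.

μ̂_MAP = -1.5610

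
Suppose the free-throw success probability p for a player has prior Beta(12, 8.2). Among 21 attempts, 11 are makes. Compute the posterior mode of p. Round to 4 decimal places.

p̂_MAP = 0.5612

Prior: Beta(12, 8.2).
Data: 11 successes in 21 trials. The binomial likelihood contributes p^11(1−p)^10, so the posterior is Beta(12+11, 8.2+10) = Beta(23, 18.2).
For Beta(a, b) with a, b > 1 the mode is (a−1)/(a+b−2) = 22/39.2 ≈ 0.5612.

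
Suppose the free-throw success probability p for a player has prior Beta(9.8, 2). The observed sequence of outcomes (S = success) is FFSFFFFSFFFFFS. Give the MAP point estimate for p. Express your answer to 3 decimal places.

p̂_MAP = 0.496

Prior: Beta(9.8, 2).
Data: 3 successes in 14 trials (from the sequence). The binomial likelihood contributes p^3(1−p)^11, so the posterior is Beta(9.8+3, 2+11) = Beta(12.8, 13).
For Beta(a, b) with a, b > 1 the mode is (a−1)/(a+b−2) = 11.8/23.8 ≈ 0.496.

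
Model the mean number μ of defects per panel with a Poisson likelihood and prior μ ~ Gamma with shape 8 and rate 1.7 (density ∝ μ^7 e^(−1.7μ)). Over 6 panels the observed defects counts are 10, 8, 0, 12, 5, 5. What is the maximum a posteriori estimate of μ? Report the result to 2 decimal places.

μ̂_MAP = 6.10

Σxᵢ = 10+8+0+12+5+5 = 40, with n = 6.
Posterior ∝ μ^7e^(−1.7μ) · μ^40e^(−6μ) = μ^47e^(−7.7μ), i.e. Gamma(shape=48, rate=7.7).
The mode of a Gamma(a, b) with a ≥ 1 (shape–rate) is (a−1)/b = 47/7.7 ≈ 6.10.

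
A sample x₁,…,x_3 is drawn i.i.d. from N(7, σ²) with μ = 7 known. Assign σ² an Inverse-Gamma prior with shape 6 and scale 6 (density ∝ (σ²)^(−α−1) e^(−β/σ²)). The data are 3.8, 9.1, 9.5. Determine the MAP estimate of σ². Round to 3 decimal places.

σ̂²_MAP = 1.935

Sum of squared deviations about the known mean: SS = (3.8−7)² + (9.1−7)² + (9.5−7)² = 20.9.
The Normal likelihood contributes (σ²)^(−n/2) exp(−SS/(2σ²)), so the posterior is Inverse-Gamma(α + n/2, β + SS/2) = Inverse-Gamma(7.5, 16.45).
The mode of Inverse-Gamma(a, b) is b/(a+1) = 16.45/8.5 ≈ 1.935.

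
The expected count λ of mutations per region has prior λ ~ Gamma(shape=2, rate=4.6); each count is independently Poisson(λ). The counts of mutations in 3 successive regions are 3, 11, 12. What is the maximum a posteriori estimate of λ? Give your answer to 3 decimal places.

Σxᵢ = 3+11+12 = 26, with n = 3.
Posterior ∝ λe^(−4.6λ) · λ^26e^(−3λ) = λ^27e^(−7.6λ), i.e. Gamma(shape=28, rate=7.6).
The mode of a Gamma(a, b) with a ≥ 1 (shape–rate) is (a−1)/b = 27/7.6 ≈ 3.553.

λ̂_MAP = 3.553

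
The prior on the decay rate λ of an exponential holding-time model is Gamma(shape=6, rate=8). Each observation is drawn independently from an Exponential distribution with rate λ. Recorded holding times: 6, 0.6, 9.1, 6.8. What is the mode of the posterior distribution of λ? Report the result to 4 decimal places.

The Exponential(rate=λ) likelihood is ∝ λ^n e^(−λΣtᵢ). Here n = 4 and Σtᵢ = 6 + 0.6 + 9.1 + 6.8 = 22.5.
Posterior ∝ λ^5e^(−8λ) · λ^4e^(−22.5λ) = λ^9e^(−30.5λ), i.e. Gamma(10, 30.5).
Mode = (a−1)/b = 9/30.5 ≈ 0.2951.

λ̂_MAP = 0.2951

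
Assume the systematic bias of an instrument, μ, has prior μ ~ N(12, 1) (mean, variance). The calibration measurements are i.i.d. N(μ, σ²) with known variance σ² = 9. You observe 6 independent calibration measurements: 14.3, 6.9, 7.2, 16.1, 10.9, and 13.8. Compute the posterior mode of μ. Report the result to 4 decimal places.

n = 6; x̄ = (14.3 + 6.9 + 7.2 + 16.1 + 10.9 + 13.8)/6 = 69.2/6 = 173/15 ≈ 11.5333.
For a Normal prior and Normal likelihood with known variance, the posterior is Normal; its mode equals its mean, the precision-weighted average.
Prior precision 1/σ₀² = 1/1 = 1; data precision n/σ² = 6/9 = 2/3.
μ̂ = (1·12 + (2/3)·(173/15)) / (1 + 2/3) = (886/45)/(5/3) = 886/75 ≈ 11.8133.

μ̂_MAP = 11.8133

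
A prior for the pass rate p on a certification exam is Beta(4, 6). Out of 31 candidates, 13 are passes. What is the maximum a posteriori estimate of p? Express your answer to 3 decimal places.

p̂_MAP = 0.410

Prior: Beta(4, 6).
Data: 13 successes in 31 trials. The binomial likelihood contributes p^13(1−p)^18, so the posterior is Beta(4+13, 6+18) = Beta(17, 24).
For Beta(a, b) with a, b > 1 the mode is (a−1)/(a+b−2) = 16/39 ≈ 0.410.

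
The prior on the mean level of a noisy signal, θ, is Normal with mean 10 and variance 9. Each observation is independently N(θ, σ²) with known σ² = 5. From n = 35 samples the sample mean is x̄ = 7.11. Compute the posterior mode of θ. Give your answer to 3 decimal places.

n = 35, x̄ = 7.11.
For a Normal prior and Normal likelihood with known variance, the posterior is Normal; its mode equals its mean, the precision-weighted average.
Prior precision 1/σ₀² = 1/9; data precision n/σ² = 35/5 = 7.
θ̂ = ((1/9)·10 + 7·7.11) / (1/9 + 7) = (45793/900)/(64/9) = 7.15515625 ≈ 7.155.

θ̂_MAP = 7.155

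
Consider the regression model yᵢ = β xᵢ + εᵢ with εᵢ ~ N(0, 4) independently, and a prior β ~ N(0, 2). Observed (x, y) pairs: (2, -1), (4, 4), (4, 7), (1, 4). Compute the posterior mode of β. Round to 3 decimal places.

β̂_MAP = 1.179

log p(β | y) = −Σ(yᵢ − βxᵢ)²/(2·4) − β²/(2·2) + const.
Setting the derivative to zero: Σxᵢ(yᵢ − βxᵢ)/4 − β/2 = 0, so β = Σxᵢyᵢ / (Σxᵢ² + σ²/τ²).
Σxᵢyᵢ = 2·(-1) + 4·4 + 4·7 + 1·4 = 46; Σxᵢ² = 37; σ²/τ² = 2.
β̂_MAP = 46 / (37 + 2) = 46/39 ≈ 1.179.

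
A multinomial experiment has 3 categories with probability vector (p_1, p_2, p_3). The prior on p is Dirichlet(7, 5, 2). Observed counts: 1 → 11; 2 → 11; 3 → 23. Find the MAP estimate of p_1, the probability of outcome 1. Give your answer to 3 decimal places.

MAP estimate: 0.304

The posterior is Dirichlet(αᵢ + nᵢ) = Dirichlet(18, 16, 25).
For a Dirichlet(a₁,…,a_K) with all aᵢ > 1, the mode has j-th component (aⱼ − 1)/(Σaᵢ − K).
Here Σaᵢ = 59 and K = 3, so p_1 = (18 − 1)/(59 − 3) = 17/56 ≈ 0.304.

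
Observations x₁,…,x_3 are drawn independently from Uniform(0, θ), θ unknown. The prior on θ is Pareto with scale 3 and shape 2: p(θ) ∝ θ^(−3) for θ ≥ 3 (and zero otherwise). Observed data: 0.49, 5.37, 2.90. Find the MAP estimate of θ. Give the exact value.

θ̂_MAP = 5.37

The Uniform(0, θ) likelihood is θ^(−n) for θ ≥ max(xᵢ), zero otherwise. Here max(xᵢ) = 5.37.
Posterior ∝ θ^(−3) · θ^(−3) = θ^(−6) on θ ≥ max(3, 5.37) = 5.37.
This density is strictly decreasing in θ, so the posterior mode lies at the lower boundary of the support.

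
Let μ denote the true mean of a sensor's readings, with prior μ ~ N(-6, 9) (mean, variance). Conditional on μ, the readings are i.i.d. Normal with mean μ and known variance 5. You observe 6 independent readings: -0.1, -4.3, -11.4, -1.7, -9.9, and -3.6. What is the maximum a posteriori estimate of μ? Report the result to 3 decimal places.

n = 6; x̄ = ((-0.1) + (-4.3) + (-11.4) + (-1.7) + (-9.9) + (-3.6))/6 = -31/6 = -31/6 ≈ -5.1667.
For a Normal prior and Normal likelihood with known variance, the posterior is Normal; its mode equals its mean, the precision-weighted average.
Prior precision 1/σ₀² = 1/9; data precision n/σ² = 6/5 = 1.2.
μ̂ = ((1/9)·(-6) + 1.2·(-31/6)) / (1/9 + 1.2) = (-103/15)/(59/45) = -309/59 ≈ -5.237.

μ̂_MAP = -5.237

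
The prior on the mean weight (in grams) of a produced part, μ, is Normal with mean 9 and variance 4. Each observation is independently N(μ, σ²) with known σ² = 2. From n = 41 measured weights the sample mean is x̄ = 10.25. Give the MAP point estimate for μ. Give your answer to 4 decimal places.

n = 41, x̄ = 10.25.
For a Normal prior and Normal likelihood with known variance, the posterior is Normal; its mode equals its mean, the precision-weighted average.
Prior precision 1/σ₀² = 1/4 = 0.25; data precision n/σ² = 41/2 = 20.5.
μ̂ = (0.25·9 + 20.5·10.25) / (0.25 + 20.5) = 212.375/20.75 = 1699/166 ≈ 10.2349.

μ̂_MAP = 10.2349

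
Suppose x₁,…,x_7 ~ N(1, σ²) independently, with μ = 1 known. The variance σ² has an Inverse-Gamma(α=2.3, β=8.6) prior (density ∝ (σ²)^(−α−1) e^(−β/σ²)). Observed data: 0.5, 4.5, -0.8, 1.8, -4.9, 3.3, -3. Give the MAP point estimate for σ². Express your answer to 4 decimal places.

σ̂²_MAP = 6.5941

Sum of squared deviations about the known mean: SS = (0.5−1)² + (4.5−1)² + (-0.8−1)² + (1.8−1)² + (-4.9−1)² + (3.3−1)² + (-3−1)² = 72.48.
The Normal likelihood contributes (σ²)^(−n/2) exp(−SS/(2σ²)), so the posterior is Inverse-Gamma(α + n/2, β + SS/2) = Inverse-Gamma(5.8, 44.84).
The mode of Inverse-Gamma(a, b) is b/(a+1) = 44.84/6.8 ≈ 6.5941.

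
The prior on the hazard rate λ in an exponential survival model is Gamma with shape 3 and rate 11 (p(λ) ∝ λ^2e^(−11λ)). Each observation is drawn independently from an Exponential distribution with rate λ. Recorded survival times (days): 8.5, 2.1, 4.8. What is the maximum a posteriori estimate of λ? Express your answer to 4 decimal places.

The Exponential(rate=λ) likelihood is ∝ λ^n e^(−λΣtᵢ). Here n = 3 and Σtᵢ = 8.5 + 2.1 + 4.8 = 15.4.
Posterior ∝ λ^2e^(−11λ) · λ^3e^(−15.4λ) = λ^5e^(−26.4λ), i.e. Gamma(6, 26.4).
Mode = (a−1)/b = 5/26.4 ≈ 0.1894.

λ̂_MAP = 0.1894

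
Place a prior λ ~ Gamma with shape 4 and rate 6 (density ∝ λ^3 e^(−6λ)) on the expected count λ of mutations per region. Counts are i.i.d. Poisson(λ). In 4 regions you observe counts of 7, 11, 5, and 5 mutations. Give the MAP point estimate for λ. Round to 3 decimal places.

λ̂_MAP = 3.100

Σxᵢ = 7+11+5+5 = 28, with n = 4.
Posterior ∝ λ^3e^(−6λ) · λ^28e^(−4λ) = λ^31e^(−10λ), i.e. Gamma(shape=32, rate=10).
The mode of a Gamma(a, b) with a ≥ 1 (shape–rate) is (a−1)/b = 31/10 ≈ 3.100.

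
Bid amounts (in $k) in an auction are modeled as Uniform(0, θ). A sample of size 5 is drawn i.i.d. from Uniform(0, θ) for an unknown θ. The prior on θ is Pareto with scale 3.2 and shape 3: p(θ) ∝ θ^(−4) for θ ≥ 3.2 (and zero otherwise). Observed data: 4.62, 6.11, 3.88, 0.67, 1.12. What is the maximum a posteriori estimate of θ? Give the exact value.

The Uniform(0, θ) likelihood is θ^(−n) for θ ≥ max(xᵢ), zero otherwise. Here max(xᵢ) = 6.11.
Posterior ∝ θ^(−4) · θ^(−5) = θ^(−9) on θ ≥ max(3.2, 6.11) = 6.11.
This density is strictly decreasing in θ, so the posterior mode lies at the lower boundary of the support.

θ̂_MAP = 6.11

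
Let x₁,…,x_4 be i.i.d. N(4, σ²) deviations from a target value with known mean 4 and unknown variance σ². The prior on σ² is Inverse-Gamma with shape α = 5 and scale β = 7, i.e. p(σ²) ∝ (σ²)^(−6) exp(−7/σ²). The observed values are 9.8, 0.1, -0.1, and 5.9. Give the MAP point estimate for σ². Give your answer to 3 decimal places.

σ̂²_MAP = 5.204

Sum of squared deviations about the known mean: SS = (9.8−4)² + (0.1−4)² + (-0.1−4)² + (5.9−4)² = 69.27.
The Normal likelihood contributes (σ²)^(−n/2) exp(−SS/(2σ²)), so the posterior is Inverse-Gamma(α + n/2, β + SS/2) = Inverse-Gamma(7, 41.635).
The mode of Inverse-Gamma(a, b) is b/(a+1) = 41.635/8 ≈ 5.204.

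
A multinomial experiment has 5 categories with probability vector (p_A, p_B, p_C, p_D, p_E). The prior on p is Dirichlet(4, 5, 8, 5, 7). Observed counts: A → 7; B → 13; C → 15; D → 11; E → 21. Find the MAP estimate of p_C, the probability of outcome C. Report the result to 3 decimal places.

MAP estimate of p_C = 0.242

The posterior is Dirichlet(αᵢ + nᵢ) = Dirichlet(11, 18, 23, 16, 28).
For a Dirichlet(a₁,…,a_K) with all aᵢ > 1, the mode has j-th component (aⱼ − 1)/(Σaᵢ − K).
Here Σaᵢ = 96 and K = 5, so p_C = (23 − 1)/(96 − 5) = 22/91 ≈ 0.242.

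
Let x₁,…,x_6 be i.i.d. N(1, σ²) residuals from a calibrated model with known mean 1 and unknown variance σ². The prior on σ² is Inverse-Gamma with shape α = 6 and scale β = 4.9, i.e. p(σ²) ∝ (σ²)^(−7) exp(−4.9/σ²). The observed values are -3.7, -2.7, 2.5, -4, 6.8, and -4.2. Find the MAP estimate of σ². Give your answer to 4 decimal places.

σ̂²_MAP = 6.6755

Sum of squared deviations about the known mean: SS = (-3.7−1)² + (-2.7−1)² + (2.5−1)² + (-4−1)² + (6.8−1)² + (-4.2−1)² = 123.71.
The Normal likelihood contributes (σ²)^(−n/2) exp(−SS/(2σ²)), so the posterior is Inverse-Gamma(α + n/2, β + SS/2) = Inverse-Gamma(9, 66.755).
The mode of Inverse-Gamma(a, b) is b/(a+1) = 66.755/10 ≈ 6.6755.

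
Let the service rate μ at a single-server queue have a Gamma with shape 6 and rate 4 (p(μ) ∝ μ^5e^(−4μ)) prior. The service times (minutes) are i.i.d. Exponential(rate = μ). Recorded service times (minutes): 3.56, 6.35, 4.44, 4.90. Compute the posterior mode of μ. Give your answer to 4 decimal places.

The Exponential(rate=μ) likelihood is ∝ μ^n e^(−μΣtᵢ). Here n = 4 and Σtᵢ = 3.56 + 6.35 + 4.44 + 4.90 = 19.25.
Posterior ∝ μ^5e^(−4μ) · μ^4e^(−19.25μ) = μ^9e^(−23.25μ), i.e. Gamma(10, 23.25).
Mode = (a−1)/b = 9/23.25 ≈ 0.3871.

μ̂_MAP = 0.3871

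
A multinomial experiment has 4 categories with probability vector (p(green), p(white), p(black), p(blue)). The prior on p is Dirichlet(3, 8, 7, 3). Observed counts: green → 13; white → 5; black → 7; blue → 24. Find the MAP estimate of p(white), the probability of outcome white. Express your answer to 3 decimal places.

The posterior is Dirichlet(αᵢ + nᵢ) = Dirichlet(16, 13, 14, 27).
For a Dirichlet(a₁,…,a_K) with all aᵢ > 1, the mode has j-th component (aⱼ − 1)/(Σaᵢ − K).
Here Σaᵢ = 70 and K = 4, so p(white) = (13 − 1)/(70 − 4) = 12/66 ≈ 0.182.

MAP estimate of p(white) = 0.182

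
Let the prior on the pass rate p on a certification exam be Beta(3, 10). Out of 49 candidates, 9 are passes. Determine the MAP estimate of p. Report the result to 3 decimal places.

Prior: Beta(3, 10).
Data: 9 successes in 49 trials. The binomial likelihood contributes p^9(1−p)^40, so the posterior is Beta(3+9, 10+40) = Beta(12, 50).
For Beta(a, b) with a, b > 1 the mode is (a−1)/(a+b−2) = 11/60 ≈ 0.183.

p̂_MAP = 0.183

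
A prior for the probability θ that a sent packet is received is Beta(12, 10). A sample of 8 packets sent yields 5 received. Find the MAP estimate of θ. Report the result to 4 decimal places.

θ̂_MAP = 0.5714

Prior: Beta(12, 10).
Data: 5 successes in 8 trials. The binomial likelihood contributes θ^5(1−θ)^3, so the posterior is Beta(12+5, 10+3) = Beta(17, 13).
For Beta(a, b) with a, b > 1 the mode is (a−1)/(a+b−2) = 16/28 ≈ 0.5714.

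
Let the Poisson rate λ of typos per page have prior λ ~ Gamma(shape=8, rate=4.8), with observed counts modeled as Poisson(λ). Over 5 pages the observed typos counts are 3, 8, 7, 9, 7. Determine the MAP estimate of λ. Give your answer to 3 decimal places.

λ̂_MAP = 4.184

Σxᵢ = 3+8+7+9+7 = 34, with n = 5.
Posterior ∝ λ^7e^(−4.8λ) · λ^34e^(−5λ) = λ^41e^(−9.8λ), i.e. Gamma(shape=42, rate=9.8).
The mode of a Gamma(a, b) with a ≥ 1 (shape–rate) is (a−1)/b = 41/9.8 ≈ 4.184.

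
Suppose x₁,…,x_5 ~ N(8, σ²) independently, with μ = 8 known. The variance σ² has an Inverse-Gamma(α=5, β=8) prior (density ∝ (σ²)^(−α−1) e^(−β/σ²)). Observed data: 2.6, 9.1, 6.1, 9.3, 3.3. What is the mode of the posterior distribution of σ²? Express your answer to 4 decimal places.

Sum of squared deviations about the known mean: SS = (2.6−8)² + (9.1−8)² + (6.1−8)² + (9.3−8)² + (3.3−8)² = 57.76.
The Normal likelihood contributes (σ²)^(−n/2) exp(−SS/(2σ²)), so the posterior is Inverse-Gamma(α + n/2, β + SS/2) = Inverse-Gamma(7.5, 36.88).
The mode of Inverse-Gamma(a, b) is b/(a+1) = 36.88/8.5 ≈ 4.3388.

σ̂²_MAP = 4.3388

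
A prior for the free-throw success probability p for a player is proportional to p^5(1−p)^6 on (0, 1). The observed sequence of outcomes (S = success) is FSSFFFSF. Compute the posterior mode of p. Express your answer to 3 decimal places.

The prior density ∝ p^5(1−p)^6 is the kernel of Beta(6, 7).
Data: 3 successes in 8 trials (from the sequence). The binomial likelihood contributes p^3(1−p)^5, so the posterior is Beta(6+3, 7+5) = Beta(9, 12).
For Beta(a, b) with a, b > 1 the mode is (a−1)/(a+b−2) = 8/19 ≈ 0.421.

p̂_MAP = 0.421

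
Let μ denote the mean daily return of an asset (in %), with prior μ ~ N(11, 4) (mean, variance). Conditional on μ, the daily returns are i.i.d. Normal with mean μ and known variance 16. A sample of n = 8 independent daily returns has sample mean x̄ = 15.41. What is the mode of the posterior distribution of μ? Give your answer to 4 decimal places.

μ̂_MAP = 13.9400

n = 8, x̄ = 15.41.
For a Normal prior and Normal likelihood with known variance, the posterior is Normal; its mode equals its mean, the precision-weighted average.
Prior precision 1/σ₀² = 1/4 = 0.25; data precision n/σ² = 8/16 = 0.5.
μ̂ = (0.25·11 + 0.5·15.41) / (0.25 + 0.5) = 10.455/0.75 = 13.9400.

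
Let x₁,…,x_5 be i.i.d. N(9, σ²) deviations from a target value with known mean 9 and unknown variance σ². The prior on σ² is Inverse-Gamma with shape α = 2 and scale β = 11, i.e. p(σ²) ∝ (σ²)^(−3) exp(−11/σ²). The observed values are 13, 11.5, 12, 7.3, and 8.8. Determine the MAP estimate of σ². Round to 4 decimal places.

Sum of squared deviations about the known mean: SS = (13−9)² + (11.5−9)² + (12−9)² + (7.3−9)² + (8.8−9)² = 34.18.
The Normal likelihood contributes (σ²)^(−n/2) exp(−SS/(2σ²)), so the posterior is Inverse-Gamma(α + n/2, β + SS/2) = Inverse-Gamma(4.5, 28.09).
The mode of Inverse-Gamma(a, b) is b/(a+1) = 28.09/5.5 ≈ 5.1073.

σ̂²_MAP = 5.1073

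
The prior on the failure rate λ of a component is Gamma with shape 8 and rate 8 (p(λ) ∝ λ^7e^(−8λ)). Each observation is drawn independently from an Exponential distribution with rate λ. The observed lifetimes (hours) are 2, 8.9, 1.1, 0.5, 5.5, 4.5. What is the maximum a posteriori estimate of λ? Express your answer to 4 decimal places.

λ̂_MAP = 0.4262

The Exponential(rate=λ) likelihood is ∝ λ^n e^(−λΣtᵢ). Here n = 6 and Σtᵢ = 2 + 8.9 + 1.1 + 0.5 + 5.5 + 4.5 = 22.5.
Posterior ∝ λ^7e^(−8λ) · λ^6e^(−22.5λ) = λ^13e^(−30.5λ), i.e. Gamma(14, 30.5).
Mode = (a−1)/b = 13/30.5 ≈ 0.4262.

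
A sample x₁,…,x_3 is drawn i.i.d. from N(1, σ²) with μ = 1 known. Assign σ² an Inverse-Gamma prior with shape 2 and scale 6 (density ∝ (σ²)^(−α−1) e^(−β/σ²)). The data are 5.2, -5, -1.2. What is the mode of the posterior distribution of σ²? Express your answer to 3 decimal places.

Sum of squared deviations about the known mean: SS = (5.2−1)² + (-5−1)² + (-1.2−1)² = 58.48.
The Normal likelihood contributes (σ²)^(−n/2) exp(−SS/(2σ²)), so the posterior is Inverse-Gamma(α + n/2, β + SS/2) = Inverse-Gamma(3.5, 35.24).
The mode of Inverse-Gamma(a, b) is b/(a+1) = 35.24/4.5 ≈ 7.831.

σ̂²_MAP = 7.831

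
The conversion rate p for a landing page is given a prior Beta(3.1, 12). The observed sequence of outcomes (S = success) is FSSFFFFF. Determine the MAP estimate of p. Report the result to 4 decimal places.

p̂_MAP = 0.1943

Prior: Beta(3.1, 12).
Data: 2 successes in 8 trials (from the sequence). The binomial likelihood contributes p^2(1−p)^6, so the posterior is Beta(3.1+2, 12+6) = Beta(5.1, 18).
For Beta(a, b) with a, b > 1 the mode is (a−1)/(a+b−2) = 4.1/21.1 ≈ 0.1943.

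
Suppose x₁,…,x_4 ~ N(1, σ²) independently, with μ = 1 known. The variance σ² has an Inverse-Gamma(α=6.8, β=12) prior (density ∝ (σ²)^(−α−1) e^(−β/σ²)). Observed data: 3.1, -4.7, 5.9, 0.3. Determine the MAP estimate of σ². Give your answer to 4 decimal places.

σ̂²_MAP = 4.3571

Sum of squared deviations about the known mean: SS = (3.1−1)² + (-4.7−1)² + (5.9−1)² + (0.3−1)² = 61.4.
The Normal likelihood contributes (σ²)^(−n/2) exp(−SS/(2σ²)), so the posterior is Inverse-Gamma(α + n/2, β + SS/2) = Inverse-Gamma(8.8, 42.7).
The mode of Inverse-Gamma(a, b) is b/(a+1) = 42.7/9.8 ≈ 4.3571.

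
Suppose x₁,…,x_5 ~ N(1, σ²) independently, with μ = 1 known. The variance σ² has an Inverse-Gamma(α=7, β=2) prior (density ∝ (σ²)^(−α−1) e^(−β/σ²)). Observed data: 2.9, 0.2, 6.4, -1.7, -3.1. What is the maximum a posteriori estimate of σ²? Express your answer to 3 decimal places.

σ̂²_MAP = 2.929

Sum of squared deviations about the known mean: SS = (2.9−1)² + (0.2−1)² + (6.4−1)² + (-1.7−1)² + (-3.1−1)² = 57.51.
The Normal likelihood contributes (σ²)^(−n/2) exp(−SS/(2σ²)), so the posterior is Inverse-Gamma(α + n/2, β + SS/2) = Inverse-Gamma(9.5, 30.755).
The mode of Inverse-Gamma(a, b) is b/(a+1) = 30.755/10.5 ≈ 2.929.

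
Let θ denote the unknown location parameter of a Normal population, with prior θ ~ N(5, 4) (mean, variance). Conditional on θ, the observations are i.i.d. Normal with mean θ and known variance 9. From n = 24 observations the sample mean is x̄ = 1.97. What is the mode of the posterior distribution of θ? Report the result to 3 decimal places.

n = 24, x̄ = 1.97.
For a Normal prior and Normal likelihood with known variance, the posterior is Normal; its mode equals its mean, the precision-weighted average.
Prior precision 1/σ₀² = 1/4 = 0.25; data precision n/σ² = 24/9 = 8/3.
θ̂ = (0.25·5 + (8/3)·1.97) / (0.25 + 8/3) = (1951/300)/(35/12) = 1951/875 ≈ 2.230.

θ̂_MAP = 2.230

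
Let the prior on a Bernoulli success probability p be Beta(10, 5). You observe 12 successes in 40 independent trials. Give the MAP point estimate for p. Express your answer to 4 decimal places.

p̂_MAP = 0.3962

Prior: Beta(10, 5).
Data: 12 successes in 40 trials. The binomial likelihood contributes p^12(1−p)^28, so the posterior is Beta(10+12, 5+28) = Beta(22, 33).
For Beta(a, b) with a, b > 1 the mode is (a−1)/(a+b−2) = 21/53 ≈ 0.3962.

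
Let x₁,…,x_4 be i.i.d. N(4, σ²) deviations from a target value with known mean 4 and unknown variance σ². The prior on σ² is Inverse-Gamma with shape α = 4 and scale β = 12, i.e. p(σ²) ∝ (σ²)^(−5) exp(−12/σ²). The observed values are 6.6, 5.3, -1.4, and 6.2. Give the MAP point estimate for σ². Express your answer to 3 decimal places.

σ̂²_MAP = 4.746

Sum of squared deviations about the known mean: SS = (6.6−4)² + (5.3−4)² + (-1.4−4)² + (6.2−4)² = 42.45.
The Normal likelihood contributes (σ²)^(−n/2) exp(−SS/(2σ²)), so the posterior is Inverse-Gamma(α + n/2, β + SS/2) = Inverse-Gamma(6, 33.225).
The mode of Inverse-Gamma(a, b) is b/(a+1) = 33.225/7 ≈ 4.746.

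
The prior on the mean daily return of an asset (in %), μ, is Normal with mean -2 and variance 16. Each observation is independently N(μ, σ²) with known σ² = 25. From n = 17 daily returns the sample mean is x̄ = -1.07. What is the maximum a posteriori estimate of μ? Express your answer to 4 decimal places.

μ̂_MAP = -1.1483

n = 17, x̄ = -1.07.
For a Normal prior and Normal likelihood with known variance, the posterior is Normal; its mode equals its mean, the precision-weighted average.
Prior precision 1/σ₀² = 1/16 = 0.0625; data precision n/σ² = 17/25 = 0.68.
μ̂ = (0.0625·(-2) + 0.68·(-1.07)) / (0.0625 + 0.68) = (-0.8526)/0.7425 = -2842/2475 ≈ -1.1483.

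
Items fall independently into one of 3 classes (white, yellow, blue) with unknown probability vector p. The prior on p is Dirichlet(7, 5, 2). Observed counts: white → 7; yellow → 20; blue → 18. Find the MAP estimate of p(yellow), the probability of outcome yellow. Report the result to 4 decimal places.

The posterior is Dirichlet(αᵢ + nᵢ) = Dirichlet(14, 25, 20).
For a Dirichlet(a₁,…,a_K) with all aᵢ > 1, the mode has j-th component (aⱼ − 1)/(Σaᵢ − K).
Here Σaᵢ = 59 and K = 3, so p(yellow) = (25 − 1)/(59 − 3) = 24/56 ≈ 0.4286.

MAP estimate of p(yellow) = 0.4286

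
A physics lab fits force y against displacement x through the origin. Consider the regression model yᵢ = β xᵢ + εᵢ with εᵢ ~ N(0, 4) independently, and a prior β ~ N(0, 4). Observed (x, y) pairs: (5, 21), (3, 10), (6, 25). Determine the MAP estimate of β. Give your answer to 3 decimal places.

log p(β | y) = −Σ(yᵢ − βxᵢ)²/(2·4) − β²/(2·4) + const.
Setting the derivative to zero: Σxᵢ(yᵢ − βxᵢ)/4 − β/4 = 0, so β = Σxᵢyᵢ / (Σxᵢ² + σ²/τ²).
Σxᵢyᵢ = 5·21 + 3·10 + 6·25 = 285; Σxᵢ² = 70; σ²/τ² = 1.
β̂_MAP = 285 / (70 + 1) = 285/71 ≈ 4.014.

β̂_MAP = 4.014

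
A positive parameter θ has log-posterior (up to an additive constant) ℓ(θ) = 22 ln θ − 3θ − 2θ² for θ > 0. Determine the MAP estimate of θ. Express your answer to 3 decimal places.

ℓ'(θ) = 22/θ − 3 − 4θ. Setting this to zero and multiplying by θ: 4θ² + 3θ − 22 = 0.
θ = (−3 + √(3² + 4·4·22)) / (2·4) = (−3 + √361) / 8 = (−3 + 19)/8 = 2.
ℓ''(θ) = −22/θ² − 4 < 0, confirming a maximum.

θ̂_MAP = 2.000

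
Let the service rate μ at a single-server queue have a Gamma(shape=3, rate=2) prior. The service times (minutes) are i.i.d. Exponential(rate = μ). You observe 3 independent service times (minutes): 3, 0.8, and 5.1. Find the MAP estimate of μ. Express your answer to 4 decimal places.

The Exponential(rate=μ) likelihood is ∝ μ^n e^(−μΣtᵢ). Here n = 3 and Σtᵢ = 3 + 0.8 + 5.1 = 8.9.
Posterior ∝ μ^2e^(−2μ) · μ^3e^(−8.9μ) = μ^5e^(−10.9μ), i.e. Gamma(6, 10.9).
Mode = (a−1)/b = 5/10.9 ≈ 0.4587.

μ̂_MAP = 0.4587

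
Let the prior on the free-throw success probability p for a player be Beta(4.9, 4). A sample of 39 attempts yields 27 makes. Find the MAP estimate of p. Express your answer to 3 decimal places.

Prior: Beta(4.9, 4).
Data: 27 successes in 39 trials. The binomial likelihood contributes p^27(1−p)^12, so the posterior is Beta(4.9+27, 4+12) = Beta(31.9, 16).
For Beta(a, b) with a, b > 1 the mode is (a−1)/(a+b−2) = 30.9/45.9 ≈ 0.673.

p̂_MAP = 0.673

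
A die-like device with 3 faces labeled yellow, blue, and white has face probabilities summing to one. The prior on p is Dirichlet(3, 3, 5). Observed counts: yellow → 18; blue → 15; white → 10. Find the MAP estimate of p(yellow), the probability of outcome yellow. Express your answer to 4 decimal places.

The posterior is Dirichlet(αᵢ + nᵢ) = Dirichlet(21, 18, 15).
For a Dirichlet(a₁,…,a_K) with all aᵢ > 1, the mode has j-th component (aⱼ − 1)/(Σaᵢ − K).
Here Σaᵢ = 54 and K = 3, so p(yellow) = (21 − 1)/(54 − 3) = 20/51 ≈ 0.3922.

MAP estimate of p(yellow) = 0.3922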